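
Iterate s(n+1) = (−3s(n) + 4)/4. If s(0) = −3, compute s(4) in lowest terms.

s(1) = (−3·(−3) + 4)/4 = 13/4.
s(2) = (−3·(13/4) + 4)/4 = −23/16.
s(3) = (−3·(−23/16) + 4)/4 = 133/64.
s(4) = (−3·(133/64) + 4)/4 = −143/256.

−143/256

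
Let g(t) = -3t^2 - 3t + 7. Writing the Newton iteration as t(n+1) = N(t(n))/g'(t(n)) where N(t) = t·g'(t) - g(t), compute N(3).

g'(t) = -6t - 3.
N(t) = t·g'(t) - g(t) = t·(-6t - 3) - (-3t^2 - 3t + 7) = -3t^2 - 7.
N(3) = -34.

-34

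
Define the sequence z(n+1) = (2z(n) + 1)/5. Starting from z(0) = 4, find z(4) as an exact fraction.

z(1) = (2·4 + 1)/5 = 9/5.
z(2) = (2·(9/5) + 1)/5 = 23/25.
z(3) = (2·(23/25) + 1)/5 = 71/125.
z(4) = (2·(71/125) + 1)/5 = 267/625.

267/625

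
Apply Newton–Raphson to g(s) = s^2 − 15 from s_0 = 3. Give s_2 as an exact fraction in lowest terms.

g'(s) = 2s.
g(3) = −6, g'(3) = 6, so s_1 = 3 − (−6)/6 = 4.
g(4) = 1, g'(4) = 8, so s_2 = 4 − 1/8 = 31/8.

31/8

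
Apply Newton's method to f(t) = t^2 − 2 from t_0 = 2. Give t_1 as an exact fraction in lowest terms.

3/2

f'(t) = 2t.
f(2) = 2, f'(2) = 4, so t_1 = 2 − 2/4 = 3/2.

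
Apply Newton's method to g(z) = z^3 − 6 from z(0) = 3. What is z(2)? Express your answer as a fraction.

g'(z) = 3z^2.
g(3) = 21, g'(3) = 27, so z(1) = 3 − 21/27 = 20/9.
g(20/9) = 3626/729, g'(20/9) = 400/27, so z(2) = (20/9) − (3626/729)/(400/27) = 10187/5400.

10187/5400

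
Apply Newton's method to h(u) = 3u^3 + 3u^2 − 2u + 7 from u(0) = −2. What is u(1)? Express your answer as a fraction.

h'(u) = 9u^2 + 6u − 2.
h(−2) = −1, h'(−2) = 22, so u(1) = (−2) − (−1)/22 = −43/22.

−43/22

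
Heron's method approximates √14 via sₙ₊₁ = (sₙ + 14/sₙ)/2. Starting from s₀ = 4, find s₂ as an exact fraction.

449/120

s₁ = (4 + 14/4)/2 = 15/4.
s₂ = (15/4 + 14/(15/4))/2 = 449/120.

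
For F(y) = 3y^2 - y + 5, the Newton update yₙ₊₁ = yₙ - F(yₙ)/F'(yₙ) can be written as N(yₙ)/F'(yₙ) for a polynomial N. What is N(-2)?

F'(y) = 6y - 1.
N(y) = y·F'(y) - F(y) = y·(6y - 1) - (3y^2 - y + 5) = 3y^2 - 5.
N(-2) = 7.

7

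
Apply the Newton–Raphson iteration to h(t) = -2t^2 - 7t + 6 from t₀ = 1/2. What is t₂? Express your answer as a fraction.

h'(t) = -4t - 7.
h(1/2) = 2, h'(1/2) = -9, so t₁ = (1/2) - 2/(-9) = 13/18.
h(13/18) = -8/81, h'(13/18) = -89/9, so t₂ = (13/18) - (-8/81)/(-89/9) = 1141/1602.

1141/1602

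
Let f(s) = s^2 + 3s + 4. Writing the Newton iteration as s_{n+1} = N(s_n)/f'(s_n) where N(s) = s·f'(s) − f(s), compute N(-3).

5

f'(s) = 2s + 3.
N(s) = s·f'(s) − f(s) = s·(2s + 3) − (s^2 + 3s + 4) = s^2 − 4.
N(-3) = 5.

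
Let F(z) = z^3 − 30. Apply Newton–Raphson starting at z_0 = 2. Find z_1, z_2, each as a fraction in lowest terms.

F'(z) = 3z^2.
F(2) = −22, F'(2) = 12, so z_1 = 2 − (−22)/12 = 23/6.
F(23/6) = 5687/216, F'(23/6) = 529/12, so z_2 = (23/6) − (5687/216)/(529/12) = 15407/4761.

z_1 = 23/6, z_2 = 15407/4761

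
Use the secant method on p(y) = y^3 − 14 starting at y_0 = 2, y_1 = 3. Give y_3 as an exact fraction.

p(2) = −6, p(3) = 13. y_2 = 3 − 13·(3 − 2)/(13 − (−6)) = 44/19.
p(3) = 13, p(44/19) = −10842/6859. y_3 = (44/19) − (−10842/6859)·((44/19) − 3)/((−10842/6859) − 13) = 18386/7693.

18386/7693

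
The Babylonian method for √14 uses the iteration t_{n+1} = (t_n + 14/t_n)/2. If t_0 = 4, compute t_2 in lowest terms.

449/120

t_1 = (4 + 14/4)/2 = 15/4.
t_2 = (15/4 + 14/(15/4))/2 = 449/120.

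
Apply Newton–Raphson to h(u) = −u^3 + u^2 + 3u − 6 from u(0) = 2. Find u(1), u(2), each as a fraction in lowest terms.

u(1) = 6/5, u(2) = 166/45

h'(u) = −3u^2 + 2u + 3.
h(2) = −4, h'(2) = −5, so u(1) = 2 − (−4)/(−5) = 6/5.
h(6/5) = −336/125, h'(6/5) = 27/25, so u(2) = (6/5) − (−336/125)/(27/25) = 166/45.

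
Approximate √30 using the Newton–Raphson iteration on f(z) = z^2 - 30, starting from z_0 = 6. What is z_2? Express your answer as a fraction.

241/44

f'(z) = 2z.
f(6) = 6, f'(6) = 12, so z_1 = 6 - 6/12 = 11/2.
f(11/2) = 1/4, f'(11/2) = 11, so z_2 = (11/2) - (1/4)/11 = 241/44.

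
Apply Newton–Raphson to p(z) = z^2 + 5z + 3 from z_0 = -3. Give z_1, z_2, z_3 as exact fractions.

p'(z) = 2z + 5.
p(-3) = -3, p'(-3) = -1, so z_1 = (-3) - (-3)/(-1) = -6.
p(-6) = 9, p'(-6) = -7, so z_2 = (-6) - 9/(-7) = -33/7.
p(-33/7) = 81/49, p'(-33/7) = -31/7, so z_3 = (-33/7) - (81/49)/(-31/7) = -942/217.

z_1 = -6, z_2 = -33/7, z_3 = -942/217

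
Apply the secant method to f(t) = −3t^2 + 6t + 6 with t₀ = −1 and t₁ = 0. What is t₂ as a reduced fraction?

−2/3

f(−1) = −3, f(0) = 6. t₂ = 0 − 6·(0 − (−1))/(6 − (−3)) = −2/3.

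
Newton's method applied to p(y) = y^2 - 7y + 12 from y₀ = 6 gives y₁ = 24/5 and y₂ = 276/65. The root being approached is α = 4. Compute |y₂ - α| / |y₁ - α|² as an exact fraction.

5/13

y₁ - α = 24/5 - 4 = 4/5, so |y₁ - α| = 4/5.
y₂ - α = 276/65 - 4 = 16/65, so |y₂ - α| = 16/65.
|y₁ - α|² = 16/25.
Ratio = (16/65) / (16/25) = 5/13.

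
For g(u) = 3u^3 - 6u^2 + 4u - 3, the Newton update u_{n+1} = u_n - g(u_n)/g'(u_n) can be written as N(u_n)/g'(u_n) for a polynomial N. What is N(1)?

3

g'(u) = 9u^2 - 12u + 4.
N(u) = u·g'(u) - g(u) = u·(9u^2 - 12u + 4) - (3u^3 - 6u^2 + 4u - 3) = 6u^3 - 6u^2 + 3.
N(1) = 3.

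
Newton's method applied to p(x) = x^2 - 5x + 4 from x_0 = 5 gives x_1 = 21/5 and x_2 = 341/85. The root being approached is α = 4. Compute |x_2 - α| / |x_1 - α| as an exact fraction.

x_1 - α = 21/5 - 4 = 1/5, so |x_1 - α| = 1/5.
x_2 - α = 341/85 - 4 = 1/85, so |x_2 - α| = 1/85.
Ratio = (1/85) / (1/5) = 1/17.

1/17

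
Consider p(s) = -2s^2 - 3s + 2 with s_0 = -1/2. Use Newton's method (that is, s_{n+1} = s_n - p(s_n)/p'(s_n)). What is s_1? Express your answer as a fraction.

5/2

p'(s) = -4s - 3.
p(-1/2) = 3, p'(-1/2) = -1, so s_1 = (-1/2) - 3/(-1) = 5/2.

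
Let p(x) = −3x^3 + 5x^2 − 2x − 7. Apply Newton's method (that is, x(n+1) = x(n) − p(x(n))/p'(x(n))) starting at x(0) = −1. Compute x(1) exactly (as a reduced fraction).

p'(x) = −9x^2 + 10x − 2.
p(−1) = 3, p'(−1) = −21, so x(1) = (−1) − 3/(−21) = −6/7.

−6/7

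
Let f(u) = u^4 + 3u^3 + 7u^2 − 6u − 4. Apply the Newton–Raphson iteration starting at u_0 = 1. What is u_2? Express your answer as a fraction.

583454/614299

f'(u) = 4u^3 + 9u^2 + 14u − 6.
f(1) = 1, f'(1) = 21, so u_1 = 1 − 1/21 = 20/21.
f(20/21) = 9556/194481, f'(20/21) = 175514/9261, so u_2 = (20/21) − (9556/194481)/(175514/9261) = 583454/614299.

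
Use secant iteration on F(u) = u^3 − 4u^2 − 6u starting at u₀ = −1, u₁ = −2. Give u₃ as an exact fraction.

−1288/1151

F(−1) = 1, F(−2) = −12. u₂ = (−2) − (−12)·((−2) − (−1))/((−12) − 1) = −14/13.
F(−2) = −12, F(−14/13) = 1260/2197. u₃ = (−14/13) − (1260/2197)·((−14/13) − (−2))/((1260/2197) − (−12)) = −1288/1151.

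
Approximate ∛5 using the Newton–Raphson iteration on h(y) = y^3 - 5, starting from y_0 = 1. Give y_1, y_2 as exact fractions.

y_1 = 7/3, y_2 = 821/441

h'(y) = 3y^2.
h(1) = -4, h'(1) = 3, so y_1 = 1 - (-4)/3 = 7/3.
h(7/3) = 208/27, h'(7/3) = 49/3, so y_2 = (7/3) - (208/27)/(49/3) = 821/441.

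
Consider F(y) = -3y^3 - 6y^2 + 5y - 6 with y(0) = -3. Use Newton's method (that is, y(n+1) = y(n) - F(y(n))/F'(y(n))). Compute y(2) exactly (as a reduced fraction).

-384639/135610

F'(y) = -9y^2 - 12y + 5.
F(-3) = 6, F'(-3) = -40, so y(1) = (-3) - 6/(-40) = -57/20.
F(-57/20) = 3699/8000, F'(-57/20) = -13561/400, so y(2) = (-57/20) - (3699/8000)/(-13561/400) = -384639/135610.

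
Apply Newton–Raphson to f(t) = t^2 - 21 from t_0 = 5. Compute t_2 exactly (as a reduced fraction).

527/115

f'(t) = 2t.
f(5) = 4, f'(5) = 10, so t_1 = 5 - 4/10 = 23/5.
f(23/5) = 4/25, f'(23/5) = 46/5, so t_2 = (23/5) - (4/25)/(46/5) = 527/115.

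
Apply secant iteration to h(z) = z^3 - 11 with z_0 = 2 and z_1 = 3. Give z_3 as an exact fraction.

16025/7267

h(2) = -3, h(3) = 16. z_2 = 3 - 16·(3 - 2)/(16 - (-3)) = 41/19.
h(3) = 16, h(41/19) = -6528/6859. z_3 = (41/19) - (-6528/6859)·((41/19) - 3)/((-6528/6859) - 16) = 16025/7267.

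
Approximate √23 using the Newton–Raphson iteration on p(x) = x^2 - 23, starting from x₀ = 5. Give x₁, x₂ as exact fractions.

p'(x) = 2x.
p(5) = 2, p'(5) = 10, so x₁ = 5 - 2/10 = 24/5.
p(24/5) = 1/25, p'(24/5) = 48/5, so x₂ = (24/5) - (1/25)/(48/5) = 1151/240.

x₁ = 24/5, x₂ = 1151/240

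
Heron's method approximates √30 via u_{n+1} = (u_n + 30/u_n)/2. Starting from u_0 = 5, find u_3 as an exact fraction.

u_1 = (5 + 30/5)/2 = 11/2.
u_2 = (11/2 + 30/(11/2))/2 = 241/44.
u_3 = (241/44 + 30/(241/44))/2 = 116161/21208.

116161/21208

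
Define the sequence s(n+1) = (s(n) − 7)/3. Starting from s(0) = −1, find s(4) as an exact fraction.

s(1) = ((−1) − 7)/3 = −8/3.
s(2) = ((−8/3) − 7)/3 = −29/9.
s(3) = ((−29/9) − 7)/3 = −92/27.
s(4) = ((−92/27) − 7)/3 = −281/81.

−281/81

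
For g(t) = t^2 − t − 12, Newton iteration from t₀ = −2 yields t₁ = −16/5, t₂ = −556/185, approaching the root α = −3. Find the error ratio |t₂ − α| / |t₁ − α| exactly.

t₁ − α = −16/5 − (−3) = −16/5 + 3 = −1/5, so |t₁ − α| = 1/5.
t₂ − α = −556/185 − (−3) = −556/185 + 3 = −1/185, so |t₂ − α| = 1/185.
Ratio = (1/185) / (1/5) = 1/37.

1/37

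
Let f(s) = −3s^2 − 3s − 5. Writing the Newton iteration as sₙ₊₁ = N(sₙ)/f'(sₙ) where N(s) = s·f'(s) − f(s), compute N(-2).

f'(s) = −6s − 3.
N(s) = s·f'(s) − f(s) = s·(−6s − 3) − (−3s^2 − 3s − 5) = −3s^2 + 5.
N(-2) = −7.

−7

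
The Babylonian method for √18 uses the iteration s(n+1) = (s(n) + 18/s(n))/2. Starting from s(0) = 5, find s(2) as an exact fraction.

3649/860

s(1) = (5 + 18/5)/2 = 43/10.
s(2) = (43/10 + 18/(43/10))/2 = 3649/860.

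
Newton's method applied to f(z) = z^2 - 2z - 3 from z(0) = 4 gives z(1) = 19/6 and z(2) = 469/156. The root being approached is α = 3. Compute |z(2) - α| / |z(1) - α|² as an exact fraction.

3/13

z(1) - α = 19/6 - 3 = 1/6, so |z(1) - α| = 1/6.
z(2) - α = 469/156 - 3 = 1/156, so |z(2) - α| = 1/156.
|z(1) - α|² = 1/36.
Ratio = (1/156) / (1/36) = 3/13.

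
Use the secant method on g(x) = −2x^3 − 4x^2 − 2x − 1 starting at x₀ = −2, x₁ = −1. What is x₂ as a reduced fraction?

g(−2) = 3, g(−1) = −1. x₂ = (−1) − (−1)·((−1) − (−2))/((−1) − 3) = −5/4.

−5/4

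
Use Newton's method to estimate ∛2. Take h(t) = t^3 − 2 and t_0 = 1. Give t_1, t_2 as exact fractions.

t_1 = 4/3, t_2 = 91/72

h'(t) = 3t^2.
h(1) = −1, h'(1) = 3, so t_1 = 1 − (−1)/3 = 4/3.
h(4/3) = 10/27, h'(4/3) = 16/3, so t_2 = (4/3) − (10/27)/(16/3) = 91/72.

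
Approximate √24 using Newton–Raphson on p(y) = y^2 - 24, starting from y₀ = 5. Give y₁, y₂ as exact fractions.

p'(y) = 2y.
p(5) = 1, p'(5) = 10, so y₁ = 5 - 1/10 = 49/10.
p(49/10) = 1/100, p'(49/10) = 49/5, so y₂ = (49/10) - (1/100)/(49/5) = 4801/980.

y₁ = 49/10, y₂ = 4801/980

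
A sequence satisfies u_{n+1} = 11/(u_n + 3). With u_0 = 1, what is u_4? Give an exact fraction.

u_1 = 11/(1 + 3) = 11/4.
u_2 = 11/(11/4 + 3) = 44/23.
u_3 = 11/(44/23 + 3) = 253/113.
u_4 = 11/(253/113 + 3) = 1243/592.

1243/592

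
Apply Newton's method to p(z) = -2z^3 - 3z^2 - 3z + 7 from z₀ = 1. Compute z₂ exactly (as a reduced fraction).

43421/46665

p'(z) = -6z^2 - 6z - 3.
p(1) = -1, p'(1) = -15, so z₁ = 1 - (-1)/(-15) = 14/15.
p(14/15) = -133/3375, p'(14/15) = -1037/75, so z₂ = (14/15) - (-133/3375)/(-1037/75) = 43421/46665.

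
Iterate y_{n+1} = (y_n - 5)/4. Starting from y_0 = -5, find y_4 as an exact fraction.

y_1 = ((-5) - 5)/4 = -5/2.
y_2 = ((-5/2) - 5)/4 = -15/8.
y_3 = ((-15/8) - 5)/4 = -55/32.
y_4 = ((-55/32) - 5)/4 = -215/128.

-215/128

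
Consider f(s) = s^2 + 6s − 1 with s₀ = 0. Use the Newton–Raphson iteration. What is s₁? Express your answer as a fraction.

f'(s) = 2s + 6.
f(0) = −1, f'(0) = 6, so s₁ = 0 − (−1)/6 = 1/6.

1/6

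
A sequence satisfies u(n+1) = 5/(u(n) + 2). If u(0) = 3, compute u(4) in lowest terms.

55/37

u(1) = 5/(3 + 2) = 1.
u(2) = 5/(1 + 2) = 5/3.
u(3) = 5/(5/3 + 2) = 15/11.
u(4) = 5/(15/11 + 2) = 55/37.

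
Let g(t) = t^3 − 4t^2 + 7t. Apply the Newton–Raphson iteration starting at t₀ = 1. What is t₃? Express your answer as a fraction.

−7/135

g'(t) = 3t^2 − 8t + 7.
g(1) = 4, g'(1) = 2, so t₁ = 1 − 4/2 = −1.
g(−1) = −12, g'(−1) = 18, so t₂ = (−1) − (−12)/18 = −1/3.
g(−1/3) = −76/27, g'(−1/3) = 10, so t₃ = (−1/3) − (−76/27)/10 = −7/135.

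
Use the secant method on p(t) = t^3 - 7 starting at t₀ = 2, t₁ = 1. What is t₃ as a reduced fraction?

201/103

p(2) = 1, p(1) = -6. t₂ = 1 - (-6)·(1 - 2)/((-6) - 1) = 13/7.
p(1) = -6, p(13/7) = -204/343. t₃ = (13/7) - (-204/343)·((13/7) - 1)/((-204/343) - (-6)) = 201/103.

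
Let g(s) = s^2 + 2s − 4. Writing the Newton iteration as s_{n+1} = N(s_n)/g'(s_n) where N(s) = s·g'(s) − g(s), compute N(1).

g'(s) = 2s + 2.
N(s) = s·g'(s) − g(s) = s·(2s + 2) − (s^2 + 2s − 4) = s^2 + 4.
N(1) = 5.

5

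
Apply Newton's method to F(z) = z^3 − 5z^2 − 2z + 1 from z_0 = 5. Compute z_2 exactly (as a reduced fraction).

2032841/380650

F'(z) = 3z^2 − 10z − 2.
F(5) = −9, F'(5) = 23, so z_1 = 5 − (−9)/23 = 124/23.
F(124/23) = 19359/12167, F'(124/23) = 16550/529, so z_2 = (124/23) − (19359/12167)/(16550/529) = 2032841/380650.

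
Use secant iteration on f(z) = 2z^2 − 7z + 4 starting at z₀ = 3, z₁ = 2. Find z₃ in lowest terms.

f(3) = 1, f(2) = −2. z₂ = 2 − (−2)·(2 − 3)/((−2) − 1) = 8/3.
f(2) = −2, f(8/3) = −4/9. z₃ = (8/3) − (−4/9)·((8/3) − 2)/((−4/9) − (−2)) = 20/7.

20/7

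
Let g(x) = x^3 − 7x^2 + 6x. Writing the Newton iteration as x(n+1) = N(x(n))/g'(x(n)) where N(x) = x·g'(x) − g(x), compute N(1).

g'(x) = 3x^2 − 14x + 6.
N(x) = x·g'(x) − g(x) = x·(3x^2 − 14x + 6) − (x^3 − 7x^2 + 6x) = 2x^3 − 7x^2.
N(1) = −5.

−5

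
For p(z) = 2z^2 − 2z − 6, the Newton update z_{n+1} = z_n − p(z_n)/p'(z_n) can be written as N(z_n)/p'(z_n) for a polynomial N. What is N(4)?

38

p'(z) = 4z − 2.
N(z) = z·p'(z) − p(z) = z·(4z − 2) − (2z^2 − 2z − 6) = 2z^2 + 6.
N(4) = 38.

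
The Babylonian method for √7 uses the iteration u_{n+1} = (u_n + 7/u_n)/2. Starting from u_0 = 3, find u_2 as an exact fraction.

127/48

u_1 = (3 + 7/3)/2 = 8/3.
u_2 = (8/3 + 7/(8/3))/2 = 127/48.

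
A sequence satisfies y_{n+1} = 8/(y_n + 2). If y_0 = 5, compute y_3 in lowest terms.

y_1 = 8/(5 + 2) = 8/7.
y_2 = 8/(8/7 + 2) = 28/11.
y_3 = 8/(28/11 + 2) = 44/25.

44/25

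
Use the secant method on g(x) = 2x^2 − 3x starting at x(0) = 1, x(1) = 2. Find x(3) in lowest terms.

g(1) = −1, g(2) = 2. x(2) = 2 − 2·(2 − 1)/(2 − (−1)) = 4/3.
g(2) = 2, g(4/3) = −4/9. x(3) = (4/3) − (−4/9)·((4/3) − 2)/((−4/9) − 2) = 16/11.

16/11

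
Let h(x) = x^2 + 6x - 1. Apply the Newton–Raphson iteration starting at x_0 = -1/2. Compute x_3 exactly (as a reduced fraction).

11105/68432

h'(x) = 2x + 6.
h(-1/2) = -15/4, h'(-1/2) = 5, so x_1 = (-1/2) - (-15/4)/5 = 1/4.
h(1/4) = 9/16, h'(1/4) = 13/2, so x_2 = (1/4) - (9/16)/(13/2) = 17/104.
h(17/104) = 81/10816, h'(17/104) = 329/52, so x_3 = (17/104) - (81/10816)/(329/52) = 11105/68432.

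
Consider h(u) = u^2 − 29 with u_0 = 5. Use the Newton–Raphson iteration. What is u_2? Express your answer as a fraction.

h'(u) = 2u.
h(5) = −4, h'(5) = 10, so u_1 = 5 − (−4)/10 = 27/5.
h(27/5) = 4/25, h'(27/5) = 54/5, so u_2 = (27/5) − (4/25)/(54/5) = 727/135.

727/135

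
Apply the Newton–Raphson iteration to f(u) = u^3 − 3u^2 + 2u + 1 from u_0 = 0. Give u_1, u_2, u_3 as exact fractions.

u_1 = −1/2, u_2 = −8/23, u_3 = −17607/54142

f'(u) = 3u^2 − 6u + 2.
f(0) = 1, f'(0) = 2, so u_1 = 0 − 1/2 = −1/2.
f(−1/2) = −7/8, f'(−1/2) = 23/4, so u_2 = (−1/2) − (−7/8)/(23/4) = −8/23.
f(−8/23) = −1225/12167, f'(−8/23) = 2354/529, so u_3 = (−8/23) − (−1225/12167)/(2354/529) = −17607/54142.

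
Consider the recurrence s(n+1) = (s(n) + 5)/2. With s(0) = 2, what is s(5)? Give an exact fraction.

157/32

s(1) = (2 + 5)/2 = 7/2.
s(2) = ((7/2) + 5)/2 = 17/4.
s(3) = ((17/4) + 5)/2 = 37/8.
s(4) = ((37/8) + 5)/2 = 77/16.
s(5) = ((77/16) + 5)/2 = 157/32.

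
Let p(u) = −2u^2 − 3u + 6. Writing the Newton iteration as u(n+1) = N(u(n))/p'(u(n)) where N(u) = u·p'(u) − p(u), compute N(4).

p'(u) = −4u − 3.
N(u) = u·p'(u) − p(u) = u·(−4u − 3) − (−2u^2 − 3u + 6) = −2u^2 − 6.
N(4) = −38.

−38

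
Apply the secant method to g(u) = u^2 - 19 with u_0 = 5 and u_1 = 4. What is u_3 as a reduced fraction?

g(5) = 6, g(4) = -3. u_2 = 4 - (-3)·(4 - 5)/((-3) - 6) = 13/3.
g(4) = -3, g(13/3) = -2/9. u_3 = (13/3) - (-2/9)·((13/3) - 4)/((-2/9) - (-3)) = 109/25.

109/25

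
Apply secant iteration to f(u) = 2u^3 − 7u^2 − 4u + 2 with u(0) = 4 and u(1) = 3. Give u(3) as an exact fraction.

34296/8639

f(4) = 2, f(3) = −19. u(2) = 3 − (−19)·(3 − 4)/((−19) − 2) = 82/21.
f(3) = −19, f(82/21) = −11818/9261. u(3) = (82/21) − (−11818/9261)·((82/21) − 3)/((−11818/9261) − (−19)) = 34296/8639.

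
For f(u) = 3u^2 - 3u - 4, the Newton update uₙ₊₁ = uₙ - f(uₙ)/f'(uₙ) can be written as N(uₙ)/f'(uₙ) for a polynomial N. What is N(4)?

f'(u) = 6u - 3.
N(u) = u·f'(u) - f(u) = u·(6u - 3) - (3u^2 - 3u - 4) = 3u^2 + 4.
N(4) = 52.

52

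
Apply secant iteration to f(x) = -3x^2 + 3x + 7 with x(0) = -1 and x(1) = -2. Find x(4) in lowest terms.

-2074/1873

f(-1) = 1, f(-2) = -11. x(2) = (-2) - (-11)·((-2) - (-1))/((-11) - 1) = -13/12.
f(-2) = -11, f(-13/12) = 11/48. x(3) = (-13/12) - (11/48)·((-13/12) - (-2))/((11/48) - (-11)) = -54/49.
f(-13/12) = 11/48, f(-54/49) = 121/2401. x(4) = (-54/49) - (121/2401)·((-54/49) - (-13/12))/((121/2401) - (11/48)) = -2074/1873.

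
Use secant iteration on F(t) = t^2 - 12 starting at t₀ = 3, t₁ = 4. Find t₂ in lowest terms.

F(3) = -3, F(4) = 4. t₂ = 4 - 4·(4 - 3)/(4 - (-3)) = 24/7.

24/7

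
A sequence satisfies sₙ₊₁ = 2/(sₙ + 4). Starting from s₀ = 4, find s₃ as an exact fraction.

s₁ = 2/(4 + 4) = 1/4.
s₂ = 2/(1/4 + 4) = 8/17.
s₃ = 2/(8/17 + 4) = 17/38.

17/38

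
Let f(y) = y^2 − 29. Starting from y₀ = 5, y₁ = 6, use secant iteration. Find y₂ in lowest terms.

59/11

f(5) = −4, f(6) = 7. y₂ = 6 − 7·(6 − 5)/(7 − (−4)) = 59/11.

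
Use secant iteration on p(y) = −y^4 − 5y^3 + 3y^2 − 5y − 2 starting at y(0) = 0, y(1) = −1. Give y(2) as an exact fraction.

−1/6

p(0) = −2, p(−1) = 10. y(2) = (−1) − 10·((−1) − 0)/(10 − (−2)) = −1/6.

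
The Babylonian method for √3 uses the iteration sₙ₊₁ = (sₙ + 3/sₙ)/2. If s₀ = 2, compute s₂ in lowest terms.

s₁ = (2 + 3/2)/2 = 7/4.
s₂ = (7/4 + 3/(7/4))/2 = 97/56.

97/56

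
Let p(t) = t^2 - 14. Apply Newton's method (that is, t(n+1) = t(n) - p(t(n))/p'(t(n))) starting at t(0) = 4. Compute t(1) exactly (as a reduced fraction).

p'(t) = 2t.
p(4) = 2, p'(4) = 8, so t(1) = 4 - 2/8 = 15/4.

15/4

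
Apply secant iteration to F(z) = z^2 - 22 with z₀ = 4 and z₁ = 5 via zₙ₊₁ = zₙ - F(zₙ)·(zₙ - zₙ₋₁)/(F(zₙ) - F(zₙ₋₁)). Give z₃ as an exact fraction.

F(4) = -6, F(5) = 3. z₂ = 5 - 3·(5 - 4)/(3 - (-6)) = 14/3.
F(5) = 3, F(14/3) = -2/9. z₃ = (14/3) - (-2/9)·((14/3) - 5)/((-2/9) - 3) = 136/29.

136/29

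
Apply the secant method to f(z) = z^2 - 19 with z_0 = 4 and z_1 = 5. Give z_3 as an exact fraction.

f(4) = -3, f(5) = 6. z_2 = 5 - 6·(5 - 4)/(6 - (-3)) = 13/3.
f(5) = 6, f(13/3) = -2/9. z_3 = (13/3) - (-2/9)·((13/3) - 5)/((-2/9) - 6) = 61/14.

61/14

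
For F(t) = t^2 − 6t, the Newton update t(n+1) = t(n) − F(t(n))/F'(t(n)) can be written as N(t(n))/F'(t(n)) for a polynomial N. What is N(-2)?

F'(t) = 2t − 6.
N(t) = t·F'(t) − F(t) = t·(2t − 6) − (t^2 − 6t) = t^2.
N(-2) = 4.

4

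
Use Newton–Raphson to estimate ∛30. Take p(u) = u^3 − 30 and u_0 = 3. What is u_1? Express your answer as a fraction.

p'(u) = 3u^2.
p(3) = −3, p'(3) = 27, so u_1 = 3 − (−3)/27 = 28/9.

28/9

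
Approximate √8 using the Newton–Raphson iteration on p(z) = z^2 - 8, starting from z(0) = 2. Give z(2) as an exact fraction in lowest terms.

p'(z) = 2z.
p(2) = -4, p'(2) = 4, so z(1) = 2 - (-4)/4 = 3.
p(3) = 1, p'(3) = 6, so z(2) = 3 - 1/6 = 17/6.

17/6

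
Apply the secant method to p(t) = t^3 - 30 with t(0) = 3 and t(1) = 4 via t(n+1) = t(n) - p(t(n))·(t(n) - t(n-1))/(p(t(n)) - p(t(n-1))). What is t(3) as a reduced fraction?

p(3) = -3, p(4) = 34. t(2) = 4 - 34·(4 - 3)/(34 - (-3)) = 114/37.
p(4) = 34, p(114/37) = -38046/50653. t(3) = (114/37) - (-38046/50653)·((114/37) - 4)/((-38046/50653) - 34) = 80271/25886.

80271/25886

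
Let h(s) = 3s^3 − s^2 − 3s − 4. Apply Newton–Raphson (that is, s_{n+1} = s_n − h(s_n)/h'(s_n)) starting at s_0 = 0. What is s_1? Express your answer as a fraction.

−4/3

h'(s) = 9s^2 − 2s − 3.
h(0) = −4, h'(0) = −3, so s_1 = 0 − (−4)/(−3) = −4/3.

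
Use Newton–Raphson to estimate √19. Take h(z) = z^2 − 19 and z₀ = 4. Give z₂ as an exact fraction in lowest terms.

h'(z) = 2z.
h(4) = −3, h'(4) = 8, so z₁ = 4 − (−3)/8 = 35/8.
h(35/8) = 9/64, h'(35/8) = 35/4, so z₂ = (35/8) − (9/64)/(35/4) = 2441/560.

2441/560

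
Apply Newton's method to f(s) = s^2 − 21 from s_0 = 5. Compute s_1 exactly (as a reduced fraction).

f'(s) = 2s.
f(5) = 4, f'(5) = 10, so s_1 = 5 − 4/10 = 23/5.

23/5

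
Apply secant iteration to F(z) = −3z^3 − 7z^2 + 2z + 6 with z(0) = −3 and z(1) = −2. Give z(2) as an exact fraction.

F(−3) = 18, F(−2) = −2. z(2) = (−2) − (−2)·((−2) − (−3))/((−2) − 18) = −21/10.

−21/10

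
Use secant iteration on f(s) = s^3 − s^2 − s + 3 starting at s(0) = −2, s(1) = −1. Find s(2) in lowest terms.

f(−2) = −7, f(−1) = 2. s(2) = (−1) − 2·((−1) − (−2))/(2 − (−7)) = −11/9.

−11/9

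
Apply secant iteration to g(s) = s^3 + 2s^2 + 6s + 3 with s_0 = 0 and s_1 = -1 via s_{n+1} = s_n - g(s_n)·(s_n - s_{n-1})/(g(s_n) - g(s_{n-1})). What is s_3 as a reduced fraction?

g(0) = 3, g(-1) = -2. s_2 = (-1) - (-2)·((-1) - 0)/((-2) - 3) = -3/5.
g(-1) = -2, g(-3/5) = -12/125. s_3 = (-3/5) - (-12/125)·((-3/5) - (-1))/((-12/125) - (-2)) = -69/119.

-69/119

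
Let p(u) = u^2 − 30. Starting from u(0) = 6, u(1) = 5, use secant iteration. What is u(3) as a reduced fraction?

p(6) = 6, p(5) = −5. u(2) = 5 − (−5)·(5 − 6)/((−5) − 6) = 60/11.
p(5) = −5, p(60/11) = −30/121. u(3) = (60/11) − (−30/121)·((60/11) − 5)/((−30/121) − (−5)) = 126/23.

126/23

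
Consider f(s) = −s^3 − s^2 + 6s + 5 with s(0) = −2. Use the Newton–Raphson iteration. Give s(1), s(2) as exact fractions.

f'(s) = −3s^2 − 2s + 6.
f(−2) = −3, f'(−2) = −2, so s(1) = (−2) − (−3)/(−2) = −7/2.
f(−7/2) = 117/8, f'(−7/2) = −95/4, so s(2) = (−7/2) − (117/8)/(−95/4) = −274/95.

s(1) = −7/2, s(2) = −274/95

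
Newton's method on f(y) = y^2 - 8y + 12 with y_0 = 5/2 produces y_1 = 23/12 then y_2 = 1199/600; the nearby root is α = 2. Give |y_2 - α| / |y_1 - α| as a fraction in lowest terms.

1/50

y_1 - α = 23/12 - 2 = -1/12, so |y_1 - α| = 1/12.
y_2 - α = 1199/600 - 2 = -1/600, so |y_2 - α| = 1/600.
Ratio = (1/600) / (1/12) = 1/50.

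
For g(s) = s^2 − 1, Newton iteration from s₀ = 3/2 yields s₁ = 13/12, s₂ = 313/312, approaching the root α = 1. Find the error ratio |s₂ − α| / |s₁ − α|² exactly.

6/13

s₁ − α = 13/12 − 1 = 1/12, so |s₁ − α| = 1/12.
s₂ − α = 313/312 − 1 = 1/312, so |s₂ − α| = 1/312.
|s₁ − α|² = 1/144.
Ratio = (1/312) / (1/144) = 6/13.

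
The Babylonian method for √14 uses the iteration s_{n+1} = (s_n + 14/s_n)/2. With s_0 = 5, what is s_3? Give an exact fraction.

17049841/4556760

s_1 = (5 + 14/5)/2 = 39/10.
s_2 = (39/10 + 14/(39/10))/2 = 2921/780.
s_3 = (2921/780 + 14/(2921/780))/2 = 17049841/4556760.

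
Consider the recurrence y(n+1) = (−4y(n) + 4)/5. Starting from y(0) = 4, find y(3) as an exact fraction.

−172/125

y(1) = (−4·4 + 4)/5 = −12/5.
y(2) = (−4·(−12/5) + 4)/5 = 68/25.
y(3) = (−4·(68/25) + 4)/5 = −172/125.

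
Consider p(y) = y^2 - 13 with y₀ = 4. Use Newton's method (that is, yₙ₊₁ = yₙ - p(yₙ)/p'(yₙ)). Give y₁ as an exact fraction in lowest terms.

29/8

p'(y) = 2y.
p(4) = 3, p'(4) = 8, so y₁ = 4 - 3/8 = 29/8.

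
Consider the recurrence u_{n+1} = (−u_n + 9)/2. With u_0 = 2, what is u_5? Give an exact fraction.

97/32

u_1 = (−2 + 9)/2 = 7/2.
u_2 = (−(7/2) + 9)/2 = 11/4.
u_3 = (−(11/4) + 9)/2 = 25/8.
u_4 = (−(25/8) + 9)/2 = 47/16.
u_5 = (−(47/16) + 9)/2 = 97/32.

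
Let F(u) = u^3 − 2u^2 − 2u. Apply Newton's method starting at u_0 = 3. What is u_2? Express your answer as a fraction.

F'(u) = 3u^2 − 4u − 2.
F(3) = 3, F'(3) = 13, so u_1 = 3 − 3/13 = 36/13.
F(36/13) = 792/2197, F'(36/13) = 1678/169, so u_2 = (36/13) − (792/2197)/(1678/169) = 29808/10907.

29808/10907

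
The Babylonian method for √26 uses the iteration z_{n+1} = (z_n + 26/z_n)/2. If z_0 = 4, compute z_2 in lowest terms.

857/168

z_1 = (4 + 26/4)/2 = 21/4.
z_2 = (21/4 + 26/(21/4))/2 = 857/168.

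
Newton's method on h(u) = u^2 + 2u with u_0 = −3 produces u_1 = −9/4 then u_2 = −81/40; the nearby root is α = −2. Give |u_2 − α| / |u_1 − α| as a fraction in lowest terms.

u_1 − α = −9/4 − (−2) = −9/4 + 2 = −1/4, so |u_1 − α| = 1/4.
u_2 − α = −81/40 − (−2) = −81/40 + 2 = −1/40, so |u_2 − α| = 1/40.
Ratio = (1/40) / (1/4) = 1/10.

1/10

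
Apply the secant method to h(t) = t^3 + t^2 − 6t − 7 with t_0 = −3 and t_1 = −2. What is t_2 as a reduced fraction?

−17/8

h(−3) = −7, h(−2) = 1. t_2 = (−2) − 1·((−2) − (−3))/(1 − (−7)) = −17/8.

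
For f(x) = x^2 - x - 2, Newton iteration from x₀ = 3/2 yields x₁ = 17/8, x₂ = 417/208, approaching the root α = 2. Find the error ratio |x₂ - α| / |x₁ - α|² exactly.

x₁ - α = 17/8 - 2 = 1/8, so |x₁ - α| = 1/8.
x₂ - α = 417/208 - 2 = 1/208, so |x₂ - α| = 1/208.
|x₁ - α|² = 1/64.
Ratio = (1/208) / (1/64) = 4/13.

4/13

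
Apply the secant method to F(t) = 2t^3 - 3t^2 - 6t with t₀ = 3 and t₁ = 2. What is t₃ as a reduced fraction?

4242/1543

F(3) = 9, F(2) = -8. t₂ = 2 - (-8)·(2 - 3)/((-8) - 9) = 42/17.
F(2) = -8, F(42/17) = -14616/4913. t₃ = (42/17) - (-14616/4913)·((42/17) - 2)/((-14616/4913) - (-8)) = 4242/1543.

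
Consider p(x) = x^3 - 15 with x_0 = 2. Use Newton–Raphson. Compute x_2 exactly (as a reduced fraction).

p'(x) = 3x^2.
p(2) = -7, p'(2) = 12, so x_1 = 2 - (-7)/12 = 31/12.
p(31/12) = 3871/1728, p'(31/12) = 961/48, so x_2 = (31/12) - (3871/1728)/(961/48) = 42751/17298.

42751/17298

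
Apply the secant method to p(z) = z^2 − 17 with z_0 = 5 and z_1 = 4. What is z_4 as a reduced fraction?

11153/2705

p(5) = 8, p(4) = −1. z_2 = 4 − (−1)·(4 − 5)/((−1) − 8) = 37/9.
p(4) = −1, p(37/9) = −8/81. z_3 = (37/9) − (−8/81)·((37/9) − 4)/((−8/81) − (−1)) = 301/73.
p(37/9) = −8/81, p(301/73) = 8/5329. z_4 = (301/73) − (8/5329)·((301/73) − (37/9))/((8/5329) − (−8/81)) = 11153/2705.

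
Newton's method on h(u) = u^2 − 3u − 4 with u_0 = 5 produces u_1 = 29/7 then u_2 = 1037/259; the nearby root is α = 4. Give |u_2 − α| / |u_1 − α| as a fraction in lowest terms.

1/37

u_1 − α = 29/7 − 4 = 1/7, so |u_1 − α| = 1/7.
u_2 − α = 1037/259 − 4 = 1/259, so |u_2 − α| = 1/259.
Ratio = (1/259) / (1/7) = 1/37.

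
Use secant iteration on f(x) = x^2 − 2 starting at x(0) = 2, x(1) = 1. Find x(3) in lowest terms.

f(2) = 2, f(1) = −1. x(2) = 1 − (−1)·(1 − 2)/((−1) − 2) = 4/3.
f(1) = −1, f(4/3) = −2/9. x(3) = (4/3) − (−2/9)·((4/3) − 1)/((−2/9) − (−1)) = 10/7.

10/7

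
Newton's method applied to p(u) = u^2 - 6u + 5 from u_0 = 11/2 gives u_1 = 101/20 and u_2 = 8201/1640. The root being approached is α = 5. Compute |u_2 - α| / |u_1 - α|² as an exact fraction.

10/41

u_1 - α = 101/20 - 5 = 1/20, so |u_1 - α| = 1/20.
u_2 - α = 8201/1640 - 5 = 1/1640, so |u_2 - α| = 1/1640.
|u_1 - α|² = 1/400.
Ratio = (1/1640) / (1/400) = 10/41.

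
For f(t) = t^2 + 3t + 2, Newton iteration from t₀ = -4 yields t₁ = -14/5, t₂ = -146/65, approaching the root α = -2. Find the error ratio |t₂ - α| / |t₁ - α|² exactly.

5/13

t₁ - α = -14/5 - (-2) = -14/5 + 2 = -4/5, so |t₁ - α| = 4/5.
t₂ - α = -146/65 - (-2) = -146/65 + 2 = -16/65, so |t₂ - α| = 16/65.
|t₁ - α|² = 16/25.
Ratio = (16/65) / (16/25) = 5/13.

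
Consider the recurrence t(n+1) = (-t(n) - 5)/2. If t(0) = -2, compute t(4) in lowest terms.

-27/16

t(1) = (-(-2) - 5)/2 = -3/2.
t(2) = (-(-3/2) - 5)/2 = -7/4.
t(3) = (-(-7/4) - 5)/2 = -13/8.
t(4) = (-(-13/8) - 5)/2 = -27/16.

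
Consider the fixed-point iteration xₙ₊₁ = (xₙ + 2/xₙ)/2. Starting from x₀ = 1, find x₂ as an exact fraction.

x₁ = (1 + 2/1)/2 = 3/2.
x₂ = (3/2 + 2/(3/2))/2 = 17/12.

17/12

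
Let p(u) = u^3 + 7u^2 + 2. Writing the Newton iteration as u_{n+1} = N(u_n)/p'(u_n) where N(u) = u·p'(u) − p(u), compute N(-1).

3

p'(u) = 3u^2 + 14u.
N(u) = u·p'(u) − p(u) = u·(3u^2 + 14u) − (u^3 + 7u^2 + 2) = 2u^3 + 7u^2 − 2.
N(-1) = 3.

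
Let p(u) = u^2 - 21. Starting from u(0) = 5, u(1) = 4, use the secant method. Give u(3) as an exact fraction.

353/77

p(5) = 4, p(4) = -5. u(2) = 4 - (-5)·(4 - 5)/((-5) - 4) = 41/9.
p(4) = -5, p(41/9) = -20/81. u(3) = (41/9) - (-20/81)·((41/9) - 4)/((-20/81) - (-5)) = 353/77.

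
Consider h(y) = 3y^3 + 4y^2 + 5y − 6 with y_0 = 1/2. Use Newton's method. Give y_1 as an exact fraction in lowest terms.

h'(y) = 9y^2 + 8y + 5.
h(1/2) = −17/8, h'(1/2) = 45/4, so y_1 = (1/2) − (−17/8)/(45/4) = 31/45.

31/45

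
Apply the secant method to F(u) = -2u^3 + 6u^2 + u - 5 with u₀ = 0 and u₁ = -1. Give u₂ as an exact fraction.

-5/7

F(0) = -5, F(-1) = 2. u₂ = (-1) - 2·((-1) - 0)/(2 - (-5)) = -5/7.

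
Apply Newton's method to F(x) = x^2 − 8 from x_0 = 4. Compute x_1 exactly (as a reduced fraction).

3

F'(x) = 2x.
F(4) = 8, F'(4) = 8, so x_1 = 4 − 8/8 = 3.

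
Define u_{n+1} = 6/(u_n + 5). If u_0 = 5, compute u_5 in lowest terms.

3054/3055

u_1 = 6/(5 + 5) = 3/5.
u_2 = 6/(3/5 + 5) = 15/14.
u_3 = 6/(15/14 + 5) = 84/85.
u_4 = 6/(84/85 + 5) = 510/509.
u_5 = 6/(510/509 + 5) = 3054/3055.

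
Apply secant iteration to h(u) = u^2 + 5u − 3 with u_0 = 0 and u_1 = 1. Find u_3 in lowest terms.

7/13

h(0) = −3, h(1) = 3. u_2 = 1 − 3·(1 − 0)/(3 − (−3)) = 1/2.
h(1) = 3, h(1/2) = −1/4. u_3 = (1/2) − (−1/4)·((1/2) − 1)/((−1/4) − 3) = 7/13.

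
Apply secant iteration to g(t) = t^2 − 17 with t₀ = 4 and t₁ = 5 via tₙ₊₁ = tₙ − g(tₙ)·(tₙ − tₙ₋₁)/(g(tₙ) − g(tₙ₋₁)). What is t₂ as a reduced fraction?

37/9

g(4) = −1, g(5) = 8. t₂ = 5 − 8·(5 − 4)/(8 − (−1)) = 37/9.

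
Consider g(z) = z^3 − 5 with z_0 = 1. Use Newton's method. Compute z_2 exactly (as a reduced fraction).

821/441

g'(z) = 3z^2.
g(1) = −4, g'(1) = 3, so z_1 = 1 − (−4)/3 = 7/3.
g(7/3) = 208/27, g'(7/3) = 49/3, so z_2 = (7/3) − (208/27)/(49/3) = 821/441.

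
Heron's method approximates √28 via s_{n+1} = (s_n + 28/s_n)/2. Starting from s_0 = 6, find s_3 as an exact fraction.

32257/6096

s_1 = (6 + 28/6)/2 = 16/3.
s_2 = (16/3 + 28/(16/3))/2 = 127/24.
s_3 = (127/24 + 28/(127/24))/2 = 32257/6096.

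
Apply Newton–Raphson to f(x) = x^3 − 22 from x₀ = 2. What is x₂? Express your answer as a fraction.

f'(x) = 3x^2.
f(2) = −14, f'(2) = 12, so x₁ = 2 − (−14)/12 = 19/6.
f(19/6) = 2107/216, f'(19/6) = 361/12, so x₂ = (19/6) − (2107/216)/(361/12) = 9235/3249.

9235/3249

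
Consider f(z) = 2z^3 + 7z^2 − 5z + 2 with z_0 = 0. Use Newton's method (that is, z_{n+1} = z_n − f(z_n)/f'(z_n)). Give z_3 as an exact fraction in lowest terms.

142/1205

f'(z) = 6z^2 + 14z − 5.
f(0) = 2, f'(0) = −5, so z_1 = 0 − 2/(−5) = 2/5.
f(2/5) = 156/125, f'(2/5) = 39/25, so z_2 = (2/5) − (156/125)/(39/25) = −2/5.
f(−2/5) = 624/125, f'(−2/5) = −241/25, so z_3 = (−2/5) − (624/125)/(−241/25) = 142/1205.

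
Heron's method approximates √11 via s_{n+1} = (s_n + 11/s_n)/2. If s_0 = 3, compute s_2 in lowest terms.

s_1 = (3 + 11/3)/2 = 10/3.
s_2 = (10/3 + 11/(10/3))/2 = 199/60.

199/60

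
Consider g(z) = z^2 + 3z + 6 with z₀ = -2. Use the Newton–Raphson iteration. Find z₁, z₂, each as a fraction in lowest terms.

z₁ = 2, z₂ = -2/7

g'(z) = 2z + 3.
g(-2) = 4, g'(-2) = -1, so z₁ = (-2) - 4/(-1) = 2.
g(2) = 16, g'(2) = 7, so z₂ = 2 - 16/7 = -2/7.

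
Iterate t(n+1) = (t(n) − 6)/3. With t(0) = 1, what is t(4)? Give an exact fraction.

t(1) = (1 − 6)/3 = −5/3.
t(2) = ((−5/3) − 6)/3 = −23/9.
t(3) = ((−23/9) − 6)/3 = −77/27.
t(4) = ((−77/27) − 6)/3 = −239/81.

−239/81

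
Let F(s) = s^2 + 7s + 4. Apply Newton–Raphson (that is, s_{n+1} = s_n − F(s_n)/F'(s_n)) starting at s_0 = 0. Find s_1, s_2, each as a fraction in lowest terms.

F'(s) = 2s + 7.
F(0) = 4, F'(0) = 7, so s_1 = 0 − 4/7 = −4/7.
F(−4/7) = 16/49, F'(−4/7) = 41/7, so s_2 = (−4/7) − (16/49)/(41/7) = −180/287.

s_1 = −4/7, s_2 = −180/287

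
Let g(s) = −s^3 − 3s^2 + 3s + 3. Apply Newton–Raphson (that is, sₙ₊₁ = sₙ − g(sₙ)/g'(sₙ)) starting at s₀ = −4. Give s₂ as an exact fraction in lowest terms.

−746/207

g'(s) = −3s^2 − 6s + 3.
g(−4) = 7, g'(−4) = −21, so s₁ = (−4) − 7/(−21) = −11/3.
g(−11/3) = 26/27, g'(−11/3) = −46/3, so s₂ = (−11/3) − (26/27)/(−46/3) = −746/207.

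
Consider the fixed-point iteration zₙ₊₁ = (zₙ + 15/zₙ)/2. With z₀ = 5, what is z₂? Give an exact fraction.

31/8

z₁ = (5 + 15/5)/2 = 4.
z₂ = (4 + 15/4)/2 = 31/8.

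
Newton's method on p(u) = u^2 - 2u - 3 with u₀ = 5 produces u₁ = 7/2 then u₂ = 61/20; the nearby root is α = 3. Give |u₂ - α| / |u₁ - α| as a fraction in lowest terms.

u₁ - α = 7/2 - 3 = 1/2, so |u₁ - α| = 1/2.
u₂ - α = 61/20 - 3 = 1/20, so |u₂ - α| = 1/20.
Ratio = (1/20) / (1/2) = 1/10.

1/10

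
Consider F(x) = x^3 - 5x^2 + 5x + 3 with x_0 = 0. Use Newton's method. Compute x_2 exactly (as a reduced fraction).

-327/755

F'(x) = 3x^2 - 10x + 5.
F(0) = 3, F'(0) = 5, so x_1 = 0 - 3/5 = -3/5.
F(-3/5) = -252/125, F'(-3/5) = 302/25, so x_2 = (-3/5) - (-252/125)/(302/25) = -327/755.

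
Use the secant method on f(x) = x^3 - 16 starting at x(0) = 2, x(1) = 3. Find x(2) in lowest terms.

f(2) = -8, f(3) = 11. x(2) = 3 - 11·(3 - 2)/(11 - (-8)) = 46/19.

46/19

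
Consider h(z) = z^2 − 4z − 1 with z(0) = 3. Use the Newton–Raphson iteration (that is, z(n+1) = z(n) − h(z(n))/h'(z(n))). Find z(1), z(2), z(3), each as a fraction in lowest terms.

h'(z) = 2z − 4.
h(3) = −4, h'(3) = 2, so z(1) = 3 − (−4)/2 = 5.
h(5) = 4, h'(5) = 6, so z(2) = 5 − 4/6 = 13/3.
h(13/3) = 4/9, h'(13/3) = 14/3, so z(3) = (13/3) − (4/9)/(14/3) = 89/21.

z(1) = 5, z(2) = 13/3, z(3) = 89/21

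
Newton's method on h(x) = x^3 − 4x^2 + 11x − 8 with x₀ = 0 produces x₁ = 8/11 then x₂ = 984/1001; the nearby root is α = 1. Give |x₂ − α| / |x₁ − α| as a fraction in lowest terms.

17/273

x₁ − α = 8/11 − 1 = −3/11, so |x₁ − α| = 3/11.
x₂ − α = 984/1001 − 1 = −17/1001, so |x₂ − α| = 17/1001.
Ratio = (17/1001) / (3/11) = 17/273.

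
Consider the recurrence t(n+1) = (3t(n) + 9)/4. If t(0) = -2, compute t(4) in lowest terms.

t(1) = (3·(-2) + 9)/4 = 3/4.
t(2) = (3·(3/4) + 9)/4 = 45/16.
t(3) = (3·(45/16) + 9)/4 = 279/64.
t(4) = (3·(279/64) + 9)/4 = 1413/256.

1413/256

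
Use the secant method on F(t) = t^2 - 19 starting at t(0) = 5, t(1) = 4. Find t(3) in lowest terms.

109/25

F(5) = 6, F(4) = -3. t(2) = 4 - (-3)·(4 - 5)/((-3) - 6) = 13/3.
F(4) = -3, F(13/3) = -2/9. t(3) = (13/3) - (-2/9)·((13/3) - 4)/((-2/9) - (-3)) = 109/25.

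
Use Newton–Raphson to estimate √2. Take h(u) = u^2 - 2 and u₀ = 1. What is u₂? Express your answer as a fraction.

h'(u) = 2u.
h(1) = -1, h'(1) = 2, so u₁ = 1 - (-1)/2 = 3/2.
h(3/2) = 1/4, h'(3/2) = 3, so u₂ = (3/2) - (1/4)/3 = 17/12.

17/12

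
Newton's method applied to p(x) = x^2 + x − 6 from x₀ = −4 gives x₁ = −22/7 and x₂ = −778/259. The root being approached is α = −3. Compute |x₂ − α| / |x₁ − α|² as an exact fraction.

7/37

x₁ − α = −22/7 − (−3) = −22/7 + 3 = −1/7, so |x₁ − α| = 1/7.
x₂ − α = −778/259 − (−3) = −778/259 + 3 = −1/259, so |x₂ − α| = 1/259.
|x₁ − α|² = 1/49.
Ratio = (1/259) / (1/49) = 7/37.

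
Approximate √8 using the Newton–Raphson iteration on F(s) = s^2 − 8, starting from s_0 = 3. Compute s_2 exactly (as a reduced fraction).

577/204

F'(s) = 2s.
F(3) = 1, F'(3) = 6, so s_1 = 3 − 1/6 = 17/6.
F(17/6) = 1/36, F'(17/6) = 17/3, so s_2 = (17/6) − (1/36)/(17/3) = 577/204.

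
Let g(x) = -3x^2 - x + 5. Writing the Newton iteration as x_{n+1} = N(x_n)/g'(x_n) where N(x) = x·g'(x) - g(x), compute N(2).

-17

g'(x) = -6x - 1.
N(x) = x·g'(x) - g(x) = x·(-6x - 1) - (-3x^2 - x + 5) = -3x^2 - 5.
N(2) = -17.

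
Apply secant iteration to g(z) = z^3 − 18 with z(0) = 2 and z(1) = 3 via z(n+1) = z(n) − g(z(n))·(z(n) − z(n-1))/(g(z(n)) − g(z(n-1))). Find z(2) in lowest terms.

48/19

g(2) = −10, g(3) = 9. z(2) = 3 − 9·(3 − 2)/(9 − (−10)) = 48/19.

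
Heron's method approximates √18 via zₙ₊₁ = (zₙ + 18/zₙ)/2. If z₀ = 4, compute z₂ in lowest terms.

z₁ = (4 + 18/4)/2 = 17/4.
z₂ = (17/4 + 18/(17/4))/2 = 577/136.

577/136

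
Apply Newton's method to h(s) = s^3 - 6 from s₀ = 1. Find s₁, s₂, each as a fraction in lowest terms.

s₁ = 8/3, s₂ = 593/288

h'(s) = 3s^2.
h(1) = -5, h'(1) = 3, so s₁ = 1 - (-5)/3 = 8/3.
h(8/3) = 350/27, h'(8/3) = 64/3, so s₂ = (8/3) - (350/27)/(64/3) = 593/288.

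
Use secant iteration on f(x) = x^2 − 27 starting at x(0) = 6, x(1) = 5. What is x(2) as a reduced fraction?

f(6) = 9, f(5) = −2. x(2) = 5 − (−2)·(5 − 6)/((−2) − 9) = 57/11.

57/11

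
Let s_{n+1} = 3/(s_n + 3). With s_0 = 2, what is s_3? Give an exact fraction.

18/23

s_1 = 3/(2 + 3) = 3/5.
s_2 = 3/(3/5 + 3) = 5/6.
s_3 = 3/(5/6 + 3) = 18/23.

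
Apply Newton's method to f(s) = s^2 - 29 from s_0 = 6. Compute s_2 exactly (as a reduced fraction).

8401/1560

f'(s) = 2s.
f(6) = 7, f'(6) = 12, so s_1 = 6 - 7/12 = 65/12.
f(65/12) = 49/144, f'(65/12) = 65/6, so s_2 = (65/12) - (49/144)/(65/6) = 8401/1560.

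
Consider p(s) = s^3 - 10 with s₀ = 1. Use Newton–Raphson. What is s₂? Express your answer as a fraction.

p'(s) = 3s^2.
p(1) = -9, p'(1) = 3, so s₁ = 1 - (-9)/3 = 4.
p(4) = 54, p'(4) = 48, so s₂ = 4 - 54/48 = 23/8.

23/8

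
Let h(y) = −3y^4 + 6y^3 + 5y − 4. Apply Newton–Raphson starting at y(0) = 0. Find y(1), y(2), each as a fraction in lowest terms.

y(1) = 4/5, y(2) = 4036/6485

h'(y) = −12y^3 + 18y^2 + 5.
h(0) = −4, h'(0) = 5, so y(1) = 0 − (−4)/5 = 4/5.
h(4/5) = 1152/625, h'(4/5) = 1297/125, so y(2) = (4/5) − (1152/625)/(1297/125) = 4036/6485.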